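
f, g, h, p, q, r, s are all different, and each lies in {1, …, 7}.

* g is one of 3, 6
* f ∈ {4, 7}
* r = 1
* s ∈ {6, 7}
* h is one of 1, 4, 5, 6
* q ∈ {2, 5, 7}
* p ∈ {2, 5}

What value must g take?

3

r has just one choice, so r = 1. So h can't be 1.
The 6 still-open variables together cover exactly {2, 3, 4, 5, 6, 7} — 6 values for 6 variables — and 3 appears only in g's list, so g = 3.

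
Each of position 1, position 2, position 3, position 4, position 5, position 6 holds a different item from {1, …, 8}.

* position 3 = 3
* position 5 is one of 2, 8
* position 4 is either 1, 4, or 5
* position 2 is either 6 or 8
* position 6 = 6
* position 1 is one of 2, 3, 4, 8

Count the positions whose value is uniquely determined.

5

position 3's domain is down to {3}, so position 3 = 3. So position 1 can't be 3.
position 6 has just one choice, so position 6 = 6. Eliminate 6 elsewhere: position 2.
position 2's domain is down to {8}, so position 2 = 8. So position 1, position 5 can't be 8.
position 5 must be 2 (only option left). Eliminate 2 elsewhere: position 1.
position 1 must be 4 (only option left). Remove 4 from position 4.
Determined: position 1=4, position 2=8, position 3=3, position 5=2, position 6=6. The other positions each still have more than one consistent value. That makes 5.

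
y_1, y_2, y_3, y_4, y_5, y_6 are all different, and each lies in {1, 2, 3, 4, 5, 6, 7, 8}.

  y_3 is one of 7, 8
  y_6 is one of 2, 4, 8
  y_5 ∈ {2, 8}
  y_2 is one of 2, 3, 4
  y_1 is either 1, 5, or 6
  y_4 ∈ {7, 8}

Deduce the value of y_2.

3

y_3 and y_4 share exactly the 2 values {7, 8}; by pigeonhole those values go to them, so strike 7, 8 from y_5, y_6.
y_5's domain is down to {2}, so y_5 = 2. Strike 2 from y_2, y_6.
y_6's domain is down to {4}, so y_6 = 4. So y_2 can't be 4.
So y_2 = 3.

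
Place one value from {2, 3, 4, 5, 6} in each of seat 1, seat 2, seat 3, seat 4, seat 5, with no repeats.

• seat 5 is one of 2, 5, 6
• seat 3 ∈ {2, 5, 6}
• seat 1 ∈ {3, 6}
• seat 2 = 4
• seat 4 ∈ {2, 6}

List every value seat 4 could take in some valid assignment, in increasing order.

2, 6

seat 2's domain is down to {4}, so seat 2 = 4.
Among the 4 still-open variables, 3 fits only seat 1 (and all 4 values in {2, 3, 5, 6} must be used), so seat 1 = 3.
No further eliminations apply; seat 4 can still be any of 2, 6.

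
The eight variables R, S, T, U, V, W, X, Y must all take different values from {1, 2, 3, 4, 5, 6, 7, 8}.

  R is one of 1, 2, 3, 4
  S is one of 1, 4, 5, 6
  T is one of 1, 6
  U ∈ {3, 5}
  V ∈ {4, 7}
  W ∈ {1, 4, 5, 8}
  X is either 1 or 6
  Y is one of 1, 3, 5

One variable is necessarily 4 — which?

S

Among the 8 variables, 2 fits only R (and all 8 values in {1, 2, 3, 4, 5, 6, 7, 8} must be used), so R = 2.
The 7 still-open variables together cover exactly {1, 3, 4, 5, 6, 7, 8} — 7 values for 7 variables — and 7 appears only in V's list, so V = 7.
The 6 still-open variables together cover exactly {1, 3, 4, 5, 6, 8} — 6 values for 6 variables — and 8 appears only in W's list, so W = 8.
The 5 still-open variables draw from only 5 values {1, 3, 4, 5, 6}, so each is used; only S can be 4, hence S = 4.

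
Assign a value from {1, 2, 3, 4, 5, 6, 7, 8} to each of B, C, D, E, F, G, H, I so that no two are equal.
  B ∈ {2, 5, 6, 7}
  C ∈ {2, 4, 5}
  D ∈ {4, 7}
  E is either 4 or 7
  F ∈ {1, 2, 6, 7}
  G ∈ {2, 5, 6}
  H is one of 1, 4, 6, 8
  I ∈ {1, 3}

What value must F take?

The 8 variables together cover exactly {1, 2, 3, 4, 5, 6, 7, 8} — 8 values for 8 variables — and 3 appears only in I's list, so I = 3.
The 7 still-open variables draw from only 7 values {1, 2, 4, 5, 6, 7, 8}, so each is used; only H can be 8, hence H = 8.
The 6 still-open variables draw from only 6 values {1, 2, 4, 5, 6, 7}, so each is used; only F can be 1, hence F = 1.

1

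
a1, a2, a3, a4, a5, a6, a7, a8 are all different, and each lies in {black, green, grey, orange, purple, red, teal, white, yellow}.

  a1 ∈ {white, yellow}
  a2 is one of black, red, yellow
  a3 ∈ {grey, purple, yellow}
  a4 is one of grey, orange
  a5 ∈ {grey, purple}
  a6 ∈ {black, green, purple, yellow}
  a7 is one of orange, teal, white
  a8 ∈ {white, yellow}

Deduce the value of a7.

The 2 variables a1 and a8 are confined to {white, yellow}, which locks those values in; drop them from a2, a3, a6, a7.
a3 and a5 share exactly the 2 values {grey, purple}; by pigeonhole those values go to them, so strike grey, purple from a4, a6.
a4 has just one choice, so a4 = orange. Remove orange from a7.
So a7 = teal.

teal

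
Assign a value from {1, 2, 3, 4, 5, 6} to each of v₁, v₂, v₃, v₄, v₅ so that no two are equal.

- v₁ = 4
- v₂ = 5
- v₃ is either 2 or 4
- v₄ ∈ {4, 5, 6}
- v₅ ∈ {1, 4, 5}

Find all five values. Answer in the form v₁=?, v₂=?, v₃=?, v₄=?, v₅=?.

v₁ has just one choice, so v₁ = 4. Remove 4 from v₃, v₄, v₅.
That leaves v₂ = 5. Remove 5 from v₄, v₅.
That leaves v₃ = 2.
v₄ must be 6 (only option left).
That leaves v₅ = 1.

v₁=4, v₂=5, v₃=2, v₄=6, v₅=1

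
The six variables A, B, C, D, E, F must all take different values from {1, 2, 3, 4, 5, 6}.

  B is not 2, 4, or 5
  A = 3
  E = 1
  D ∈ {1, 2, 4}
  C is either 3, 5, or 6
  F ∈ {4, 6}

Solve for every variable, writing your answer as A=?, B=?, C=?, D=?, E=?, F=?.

A=3, B=6, C=5, D=2, E=1, F=4

A's domain is down to {3}, so A = 3. Strike 3 from B, C.
E must be 1 (only option left). So B, D can't be 1.
That leaves B = 6. So C, F can't be 6.
C must be 5 (only option left).
F's domain is down to {4}, so F = 4. Eliminate 4 elsewhere: D.
That leaves D = 2.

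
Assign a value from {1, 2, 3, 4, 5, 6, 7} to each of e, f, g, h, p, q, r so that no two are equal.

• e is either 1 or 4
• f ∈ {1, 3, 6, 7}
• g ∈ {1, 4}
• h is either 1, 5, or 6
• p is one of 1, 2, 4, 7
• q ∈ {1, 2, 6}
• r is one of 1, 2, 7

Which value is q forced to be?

The 7 variables draw from only 7 values {1, 2, 3, 4, 5, 6, 7}, so each is used; only f can be 3, hence f = 3.
The 6 still-open variables together cover exactly {1, 2, 4, 5, 6, 7} — 6 values for 6 variables — and 5 appears only in h's list, so h = 5.
The 5 still-open variables draw from only 5 values {1, 2, 4, 6, 7}, so each is used; only q can be 6, hence q = 6.

6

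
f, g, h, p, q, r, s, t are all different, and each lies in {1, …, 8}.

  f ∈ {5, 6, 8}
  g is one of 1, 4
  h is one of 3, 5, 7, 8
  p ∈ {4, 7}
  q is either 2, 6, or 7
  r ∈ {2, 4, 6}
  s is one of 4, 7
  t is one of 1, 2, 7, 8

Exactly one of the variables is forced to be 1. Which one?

The 8 variables together cover exactly {1, 2, 3, 4, 5, 6, 7, 8} — 8 values for 8 variables — and 3 appears only in h's list, so h = 3.
The 7 still-open variables draw from only 7 values {1, 2, 4, 5, 6, 7, 8}, so each is used; only f can be 5, hence f = 5.
The 6 still-open variables draw from only 6 values {1, 2, 4, 6, 7, 8}, so each is used; only t can be 8, hence t = 8.
The 5 still-open variables together cover exactly {1, 2, 4, 6, 7} — 5 values for 5 variables — and 1 appears only in g's list, so g = 1.

g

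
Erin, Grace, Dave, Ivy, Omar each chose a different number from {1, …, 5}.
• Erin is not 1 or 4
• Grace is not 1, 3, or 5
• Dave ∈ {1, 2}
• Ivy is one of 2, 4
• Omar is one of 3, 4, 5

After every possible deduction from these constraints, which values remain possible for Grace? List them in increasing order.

2, 4

Among the 5 variables, 1 fits only Dave (and all 5 values in {1, 2, 3, 4, 5} must be used), so Dave = 1.
Grace and Ivy share exactly the 2 values {2, 4}; by pigeonhole those values go to them, so strike 2, 4 from Erin, Omar.
No further eliminations apply; Grace can still be any of 2, 4.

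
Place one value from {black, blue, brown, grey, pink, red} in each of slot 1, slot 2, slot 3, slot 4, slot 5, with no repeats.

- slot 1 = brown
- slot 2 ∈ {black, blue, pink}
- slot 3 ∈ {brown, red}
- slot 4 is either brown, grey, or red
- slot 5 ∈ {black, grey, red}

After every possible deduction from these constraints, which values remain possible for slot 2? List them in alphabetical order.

blue, pink

slot 1's domain is down to {brown}, so slot 1 = brown. Strike brown from slot 3, slot 4.
slot 3 must be red (only option left). So slot 4, slot 5 can't be red.
That leaves slot 4 = grey. Strike grey from slot 5.
slot 5's domain is down to {black}, so slot 5 = black. Remove black from slot 2.
No further eliminations apply; slot 2 can still be any of blue, pink.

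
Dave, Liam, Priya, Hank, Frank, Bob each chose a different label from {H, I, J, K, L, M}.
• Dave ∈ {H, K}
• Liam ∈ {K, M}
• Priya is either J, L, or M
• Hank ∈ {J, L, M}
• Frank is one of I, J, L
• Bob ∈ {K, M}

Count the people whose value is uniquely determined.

Among the 6 variables, H fits only Dave (and all 6 values in {H, I, J, K, L, M} must be used), so Dave = H.
Among the 5 still-open variables, I fits only Frank (and all 5 values in {I, J, K, L, M} must be used), so Frank = I.
The 2 variables Liam and Bob are confined to {K, M}, which locks those values in; drop them from Priya, Hank.
Determined: Dave=H, Frank=I. The other people each still have more than one consistent value. That makes 2.

2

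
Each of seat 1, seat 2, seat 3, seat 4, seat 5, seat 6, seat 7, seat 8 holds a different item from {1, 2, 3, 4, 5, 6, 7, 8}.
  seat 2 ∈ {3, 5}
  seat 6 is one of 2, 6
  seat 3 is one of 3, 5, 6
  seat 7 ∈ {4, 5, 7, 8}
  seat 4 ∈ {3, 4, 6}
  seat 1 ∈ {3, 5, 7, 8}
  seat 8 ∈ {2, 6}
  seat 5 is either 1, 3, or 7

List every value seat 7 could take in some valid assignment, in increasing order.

The 8 variables draw from only 8 values {1, 2, 3, 4, 5, 6, 7, 8}, so each is used; only seat 5 can be 1, hence seat 5 = 1.
seat 6 and seat 8 share exactly the 2 values {2, 6}; by pigeonhole those values go to them, so strike 2, 6 from seat 3, seat 4.
seat 2 and seat 3 share exactly the 2 values {3, 5}; by pigeonhole those values go to them, so strike 3, 5 from seat 1, seat 4, seat 7.
seat 4 has just one choice, so seat 4 = 4. Strike 4 from seat 7.
No further eliminations apply; seat 7 can still be any of 7, 8.

7, 8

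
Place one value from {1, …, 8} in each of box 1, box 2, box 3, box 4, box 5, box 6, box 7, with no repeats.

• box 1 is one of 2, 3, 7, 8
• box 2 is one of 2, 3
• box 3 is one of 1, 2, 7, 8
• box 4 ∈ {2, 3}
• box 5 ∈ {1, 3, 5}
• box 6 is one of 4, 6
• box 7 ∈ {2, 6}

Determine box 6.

box 2 and box 4 between them cover only {2, 3} — a naked pair. Remove those values from box 1, box 3, box 5, box 7.
box 7's domain is down to {6}, so box 7 = 6. Eliminate 6 elsewhere: box 6.
So box 6 = 4.

4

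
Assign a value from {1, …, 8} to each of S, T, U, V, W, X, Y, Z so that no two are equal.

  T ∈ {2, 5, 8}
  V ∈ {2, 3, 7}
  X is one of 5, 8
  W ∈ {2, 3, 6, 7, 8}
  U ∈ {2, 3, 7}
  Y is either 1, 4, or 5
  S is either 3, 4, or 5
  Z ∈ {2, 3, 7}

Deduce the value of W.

6

The 8 variables together cover exactly {1, 2, 3, 4, 5, 6, 7, 8} — 8 values for 8 variables — and 1 appears only in Y's list, so Y = 1.
The 7 still-open variables together cover exactly {2, 3, 4, 5, 6, 7, 8} — 7 values for 7 variables — and 4 appears only in S's list, so S = 4.
The 6 still-open variables together cover exactly {2, 3, 5, 6, 7, 8} — 6 values for 6 variables — and 6 appears only in W's list, so W = 6.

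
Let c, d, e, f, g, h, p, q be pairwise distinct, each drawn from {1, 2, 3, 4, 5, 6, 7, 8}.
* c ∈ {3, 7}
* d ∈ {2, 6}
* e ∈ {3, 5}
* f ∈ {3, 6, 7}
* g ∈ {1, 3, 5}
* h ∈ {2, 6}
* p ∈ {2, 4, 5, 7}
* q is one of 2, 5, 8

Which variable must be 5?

The 8 variables draw from only 8 values {1, 2, 3, 4, 5, 6, 7, 8}, so each is used; only g can be 1, hence g = 1.
The 7 still-open variables together cover exactly {2, 3, 4, 5, 6, 7, 8} — 7 values for 7 variables — and 4 appears only in p's list, so p = 4.
The 6 still-open variables draw from only 6 values {2, 3, 5, 6, 7, 8}, so each is used; only q can be 8, hence q = 8.
The 5 still-open variables together cover exactly {2, 3, 5, 6, 7} — 5 values for 5 variables — and 5 appears only in e's list, so e = 5.

e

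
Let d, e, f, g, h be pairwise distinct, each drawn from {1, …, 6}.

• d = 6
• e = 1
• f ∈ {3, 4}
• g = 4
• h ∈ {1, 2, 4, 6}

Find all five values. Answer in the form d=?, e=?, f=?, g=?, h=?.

d=6, e=1, f=3, g=4, h=2

d must be 6 (only option left). So h can't be 6.
e's domain is down to {1}, so e = 1. Eliminate 1 elsewhere: h.
That leaves g = 4. Strike 4 from f, h.
h's domain is down to {2}, so h = 2.
That leaves f = 3.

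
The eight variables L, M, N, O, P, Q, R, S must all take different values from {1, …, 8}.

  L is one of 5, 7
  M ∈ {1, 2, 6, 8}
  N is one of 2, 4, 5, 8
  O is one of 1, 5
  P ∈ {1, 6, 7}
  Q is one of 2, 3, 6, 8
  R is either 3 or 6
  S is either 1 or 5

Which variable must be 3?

The 8 variables draw from only 8 values {1, 2, 3, 4, 5, 6, 7, 8}, so each is used; only N can be 4, hence N = 4.
The 2 variables O and S are confined to {1, 5}, which locks those values in; drop them from L, M, P.
L has just one choice, so L = 7. Strike 7 from P.
P has just one choice, so P = 6. Remove 6 from M, Q, R.
So 3 goes to R.

R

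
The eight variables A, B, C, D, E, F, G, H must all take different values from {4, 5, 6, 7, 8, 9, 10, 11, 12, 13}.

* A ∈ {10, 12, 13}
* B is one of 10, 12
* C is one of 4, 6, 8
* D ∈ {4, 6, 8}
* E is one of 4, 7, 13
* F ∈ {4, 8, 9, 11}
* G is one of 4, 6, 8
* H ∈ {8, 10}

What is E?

C, D, G share exactly the 3 values {4, 6, 8}; by pigeonhole those values go to them, so strike 4, 6, 8 from E, F, H.
H must be 10 (only option left). Eliminate 10 elsewhere: A, B.
That leaves B = 12. Remove 12 from A.
That leaves A = 13. So E can't be 13.
So E = 7.

7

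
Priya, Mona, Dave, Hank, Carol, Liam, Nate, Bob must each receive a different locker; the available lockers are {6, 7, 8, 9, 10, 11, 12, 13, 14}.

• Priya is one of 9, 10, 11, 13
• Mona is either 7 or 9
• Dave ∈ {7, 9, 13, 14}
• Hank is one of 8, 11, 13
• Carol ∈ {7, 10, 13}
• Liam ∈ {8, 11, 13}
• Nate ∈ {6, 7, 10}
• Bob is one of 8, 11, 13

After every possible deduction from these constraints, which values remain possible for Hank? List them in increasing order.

8, 11, 13

Among the 8 variables, 6 fits only Nate (and all 8 values in {6, 7, 8, 9, 10, 11, 13, 14} must be used), so Nate = 6.
The 7 still-open variables draw from only 7 values {7, 8, 9, 10, 11, 13, 14}, so each is used; only Dave can be 14, hence Dave = 14.
The 3 variables Hank, Liam, Bob are confined to {8, 11, 13}, which locks those values in; drop them from Priya, Carol.
No further eliminations apply; Hank can still be any of 8, 11, 13.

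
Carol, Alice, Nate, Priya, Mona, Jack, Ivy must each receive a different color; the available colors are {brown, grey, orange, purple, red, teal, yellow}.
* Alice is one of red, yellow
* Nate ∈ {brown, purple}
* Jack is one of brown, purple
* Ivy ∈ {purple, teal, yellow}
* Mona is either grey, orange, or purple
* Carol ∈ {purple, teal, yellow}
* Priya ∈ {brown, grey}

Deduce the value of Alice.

Among the 7 variables, orange fits only Mona (and all 7 values in {brown, grey, orange, purple, red, teal, yellow} must be used), so Mona = orange.
Among the 6 still-open variables, grey fits only Priya (and all 6 values in {brown, grey, purple, red, teal, yellow} must be used), so Priya = grey.
The 5 still-open variables together cover exactly {brown, purple, red, teal, yellow} — 5 values for 5 variables — and red appears only in Alice's list, so Alice = red.

red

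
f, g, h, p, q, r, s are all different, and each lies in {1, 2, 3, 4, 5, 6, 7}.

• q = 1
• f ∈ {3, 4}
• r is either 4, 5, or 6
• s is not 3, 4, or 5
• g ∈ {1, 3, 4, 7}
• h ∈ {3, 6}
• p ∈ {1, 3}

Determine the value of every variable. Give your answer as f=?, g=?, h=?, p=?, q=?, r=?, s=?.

f=4, g=7, h=6, p=3, q=1, r=5, s=2

q has just one choice, so q = 1. Remove 1 from g, p, s.
p must be 3 (only option left). Strike 3 from f, g, h.
f's domain is down to {4}, so f = 4. Strike 4 from g, r.
That leaves g = 7. Eliminate 7 elsewhere: s.
h's domain is down to {6}, so h = 6. Remove 6 from r, s.
That leaves r = 5.
s must be 2 (only option left).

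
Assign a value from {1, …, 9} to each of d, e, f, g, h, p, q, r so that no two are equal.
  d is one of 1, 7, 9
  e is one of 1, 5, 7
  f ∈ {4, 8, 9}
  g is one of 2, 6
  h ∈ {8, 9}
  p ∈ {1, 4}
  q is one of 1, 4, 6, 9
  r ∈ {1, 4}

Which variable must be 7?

Among the 8 variables, 2 fits only g (and all 8 values in {1, 2, 4, 5, 6, 7, 8, 9} must be used), so g = 2.
The 7 still-open variables together cover exactly {1, 4, 5, 6, 7, 8, 9} — 7 values for 7 variables — and 5 appears only in e's list, so e = 5.
Among the 6 still-open variables, 6 fits only q (and all 6 values in {1, 4, 6, 7, 8, 9} must be used), so q = 6.
The 5 still-open variables together cover exactly {1, 4, 7, 8, 9} — 5 values for 5 variables — and 7 appears only in d's list, so d = 7.

d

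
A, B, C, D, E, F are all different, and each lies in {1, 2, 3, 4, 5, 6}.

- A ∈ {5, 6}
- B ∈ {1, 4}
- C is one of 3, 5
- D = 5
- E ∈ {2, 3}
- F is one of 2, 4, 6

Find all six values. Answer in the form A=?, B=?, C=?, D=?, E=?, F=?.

D's domain is down to {5}, so D = 5. So A, C can't be 5.
A must be 6 (only option left). Strike 6 from F.
That leaves C = 3. So E can't be 3.
E has just one choice, so E = 2. Strike 2 from F.
F has just one choice, so F = 4. Remove 4 from B.
B's domain is down to {1}, so B = 1.

A=6, B=1, C=3, D=5, E=2, F=4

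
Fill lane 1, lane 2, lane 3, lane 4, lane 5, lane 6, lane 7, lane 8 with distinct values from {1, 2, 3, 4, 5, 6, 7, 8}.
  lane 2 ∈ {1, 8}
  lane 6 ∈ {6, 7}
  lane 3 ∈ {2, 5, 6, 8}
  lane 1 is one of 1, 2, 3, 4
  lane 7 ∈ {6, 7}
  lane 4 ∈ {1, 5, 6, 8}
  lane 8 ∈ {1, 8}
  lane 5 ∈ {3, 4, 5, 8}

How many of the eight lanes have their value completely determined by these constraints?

2

lane 2 and lane 8 share exactly the 2 values {1, 8}; by pigeonhole those values go to them, so strike 1, 8 from lane 1, lane 3, lane 4, lane 5.
lane 6 and lane 7 between them cover only {6, 7} — a naked pair. Remove those values from lane 3, lane 4.
That leaves lane 4 = 5. Strike 5 from lane 3, lane 5.
lane 3 must be 2 (only option left). So lane 1 can't be 2.
Determined: lane 3=2, lane 4=5. The other lanes each still have more than one consistent value. That makes 2.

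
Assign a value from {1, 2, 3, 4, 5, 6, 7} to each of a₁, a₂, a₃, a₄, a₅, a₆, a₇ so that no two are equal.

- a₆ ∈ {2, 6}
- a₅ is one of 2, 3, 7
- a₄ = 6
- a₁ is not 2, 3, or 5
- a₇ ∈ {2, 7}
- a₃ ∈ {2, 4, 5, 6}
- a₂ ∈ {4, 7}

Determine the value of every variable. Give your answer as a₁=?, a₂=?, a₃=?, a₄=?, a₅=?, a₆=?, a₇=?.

a₄ must be 6 (only option left). Eliminate 6 elsewhere: a₁, a₃, a₆.
a₆ has just one choice, so a₆ = 2. Remove 2 from a₃, a₅, a₇.
a₇'s domain is down to {7}, so a₇ = 7. Remove 7 from a₁, a₂, a₅.
That leaves a₂ = 4. So a₁, a₃ can't be 4.
a₃'s domain is down to {5}, so a₃ = 5.
a₅'s domain is down to {3}, so a₅ = 3.
a₁ must be 1 (only option left).

a₁=1, a₂=4, a₃=5, a₄=6, a₅=3, a₆=2, a₇=7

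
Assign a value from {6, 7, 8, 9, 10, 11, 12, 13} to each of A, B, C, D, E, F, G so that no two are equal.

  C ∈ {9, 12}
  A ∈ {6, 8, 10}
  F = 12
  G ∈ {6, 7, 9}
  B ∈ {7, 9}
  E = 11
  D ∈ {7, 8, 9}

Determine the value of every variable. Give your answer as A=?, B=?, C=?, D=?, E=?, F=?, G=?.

E has just one choice, so E = 11.
F's domain is down to {12}, so F = 12. Remove 12 from C.
C's domain is down to {9}, so C = 9. Strike 9 from B, D, G.
That leaves B = 7. So D, G can't be 7.
That leaves D = 8. Strike 8 from A.
That leaves G = 6. Eliminate 6 elsewhere: A.
A's domain is down to {10}, so A = 10.

A=10, B=7, C=9, D=8, E=11, F=12, G=6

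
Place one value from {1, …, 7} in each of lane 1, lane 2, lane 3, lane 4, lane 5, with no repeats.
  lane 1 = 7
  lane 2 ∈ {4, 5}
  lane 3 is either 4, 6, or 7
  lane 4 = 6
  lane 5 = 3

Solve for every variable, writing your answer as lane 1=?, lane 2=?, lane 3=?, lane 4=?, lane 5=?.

lane 1=7, lane 2=5, lane 3=4, lane 4=6, lane 5=3

lane 1's domain is down to {7}, so lane 1 = 7. So lane 3 can't be 7.
lane 4 has just one choice, so lane 4 = 6. Eliminate 6 elsewhere: lane 3.
lane 5 must be 3 (only option left).
That leaves lane 3 = 4. Remove 4 from lane 2.
That leaves lane 2 = 5.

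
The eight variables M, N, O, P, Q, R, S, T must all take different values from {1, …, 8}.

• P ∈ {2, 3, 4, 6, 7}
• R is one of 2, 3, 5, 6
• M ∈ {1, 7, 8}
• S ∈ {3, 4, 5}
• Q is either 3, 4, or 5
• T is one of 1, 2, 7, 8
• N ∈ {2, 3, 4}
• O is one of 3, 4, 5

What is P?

7

O, Q, S share exactly the 3 values {3, 4, 5}; by pigeonhole those values go to them, so strike 3, 4, 5 from N, P, R.
N must be 2 (only option left). Eliminate 2 elsewhere: P, R, T.
That leaves R = 6. Strike 6 from P.
So P = 7.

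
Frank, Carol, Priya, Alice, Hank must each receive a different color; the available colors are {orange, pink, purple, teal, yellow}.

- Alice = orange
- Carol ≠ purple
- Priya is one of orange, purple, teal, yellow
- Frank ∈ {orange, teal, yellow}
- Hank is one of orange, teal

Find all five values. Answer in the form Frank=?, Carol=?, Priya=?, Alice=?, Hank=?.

Frank=yellow, Carol=pink, Priya=purple, Alice=orange, Hank=teal

Alice's domain is down to {orange}, so Alice = orange. Remove orange from Frank, Carol, Priya, Hank.
Hank has just one choice, so Hank = teal. So Frank, Carol, Priya can't be teal.
Frank must be yellow (only option left). So Carol, Priya can't be yellow.
That leaves Carol = pink.
Priya must be purple (only option left).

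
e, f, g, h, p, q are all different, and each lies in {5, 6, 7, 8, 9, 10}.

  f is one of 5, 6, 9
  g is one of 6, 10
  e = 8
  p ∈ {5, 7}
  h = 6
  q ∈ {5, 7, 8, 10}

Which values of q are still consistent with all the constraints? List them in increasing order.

e must be 8 (only option left). Remove 8 from q.
h has just one choice, so h = 6. Strike 6 from f, g.
That leaves g = 10. So q can't be 10.
The 3 still-open variables together cover exactly {5, 7, 9} — 3 values for 3 variables — and 9 appears only in f's list, so f = 9.
No further eliminations apply; q can still be any of 5, 7.

5, 7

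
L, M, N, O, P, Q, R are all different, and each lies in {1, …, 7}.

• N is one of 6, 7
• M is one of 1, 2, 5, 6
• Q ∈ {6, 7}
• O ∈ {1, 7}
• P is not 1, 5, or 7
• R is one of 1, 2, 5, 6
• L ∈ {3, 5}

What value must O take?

1

The 7 variables together cover exactly {1, 2, 3, 4, 5, 6, 7} — 7 values for 7 variables — and 4 appears only in P's list, so P = 4.
The 6 still-open variables together cover exactly {1, 2, 3, 5, 6, 7} — 6 values for 6 variables — and 3 appears only in L's list, so L = 3.
N and Q between them cover only {6, 7} — a naked pair. Remove those values from M, O, R.
So O = 1.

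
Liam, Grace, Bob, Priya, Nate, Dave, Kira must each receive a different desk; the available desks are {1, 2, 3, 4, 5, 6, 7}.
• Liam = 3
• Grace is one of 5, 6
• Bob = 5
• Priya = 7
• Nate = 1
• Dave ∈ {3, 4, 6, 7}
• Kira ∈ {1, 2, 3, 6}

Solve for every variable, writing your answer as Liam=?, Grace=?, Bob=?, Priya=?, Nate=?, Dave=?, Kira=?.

Liam must be 3 (only option left). Remove 3 from Dave, Kira.
That leaves Bob = 5. So Grace can't be 5.
That leaves Priya = 7. So Dave can't be 7.
That leaves Nate = 1. Strike 1 from Kira.
Grace must be 6 (only option left). Eliminate 6 elsewhere: Dave, Kira.
Dave has just one choice, so Dave = 4.
Kira has just one choice, so Kira = 2.

Liam=3, Grace=6, Bob=5, Priya=7, Nate=1, Dave=4, Kira=2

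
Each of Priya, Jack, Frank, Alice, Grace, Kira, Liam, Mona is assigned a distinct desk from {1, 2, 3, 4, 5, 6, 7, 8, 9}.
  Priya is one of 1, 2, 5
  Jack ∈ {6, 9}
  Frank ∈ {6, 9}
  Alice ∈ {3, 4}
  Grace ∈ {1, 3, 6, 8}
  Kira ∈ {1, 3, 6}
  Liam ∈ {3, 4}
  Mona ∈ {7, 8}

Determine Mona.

7

Jack and Frank between them cover only {6, 9} — a naked pair. Remove those values from Grace, Kira.
Alice and Liam share exactly the 2 values {3, 4}; by pigeonhole those values go to them, so strike 3, 4 from Grace, Kira.
That leaves Kira = 1. Remove 1 from Priya, Grace.
Grace must be 8 (only option left). Remove 8 from Mona.
So Mona = 7.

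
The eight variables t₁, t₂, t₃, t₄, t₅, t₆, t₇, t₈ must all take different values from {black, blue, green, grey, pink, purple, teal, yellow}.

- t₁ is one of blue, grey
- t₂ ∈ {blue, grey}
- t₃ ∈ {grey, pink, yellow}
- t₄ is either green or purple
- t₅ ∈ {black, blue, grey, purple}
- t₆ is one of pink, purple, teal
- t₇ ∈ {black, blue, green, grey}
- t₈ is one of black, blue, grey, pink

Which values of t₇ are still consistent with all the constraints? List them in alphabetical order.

The 8 variables together cover exactly {black, blue, green, grey, pink, purple, teal, yellow} — 8 values for 8 variables — and teal appears only in t₆'s list, so t₆ = teal.
Among the 7 still-open variables, yellow fits only t₃ (and all 7 values in {black, blue, green, grey, pink, purple, yellow} must be used), so t₃ = yellow.
The 6 still-open variables together cover exactly {black, blue, green, grey, pink, purple} — 6 values for 6 variables — and pink appears only in t₈'s list, so t₈ = pink.
t₁ and t₂ between them cover only {blue, grey} — a naked pair. Remove those values from t₅, t₇.
No further eliminations apply; t₇ can still be any of black, green.

black, green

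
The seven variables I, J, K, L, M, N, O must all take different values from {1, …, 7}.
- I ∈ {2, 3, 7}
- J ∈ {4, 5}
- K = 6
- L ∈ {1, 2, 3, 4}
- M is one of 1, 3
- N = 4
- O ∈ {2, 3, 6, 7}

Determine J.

K has just one choice, so K = 6. So O can't be 6.
That leaves N = 4. So J, L can't be 4.
So J = 5.

5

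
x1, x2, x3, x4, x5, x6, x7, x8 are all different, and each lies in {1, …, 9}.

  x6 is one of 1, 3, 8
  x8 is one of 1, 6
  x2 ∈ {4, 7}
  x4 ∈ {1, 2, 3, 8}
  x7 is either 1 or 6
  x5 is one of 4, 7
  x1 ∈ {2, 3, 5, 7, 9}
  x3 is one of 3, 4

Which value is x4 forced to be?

2

x2 and x5 between them cover only {4, 7} — a naked pair. Remove those values from x1, x3.
That leaves x3 = 3. Remove 3 from x1, x4, x6.
x7 and x8 share exactly the 2 values {1, 6}; by pigeonhole those values go to them, so strike 1, 6 from x4, x6.
x6 has just one choice, so x6 = 8. Remove 8 from x4.
So x4 = 2.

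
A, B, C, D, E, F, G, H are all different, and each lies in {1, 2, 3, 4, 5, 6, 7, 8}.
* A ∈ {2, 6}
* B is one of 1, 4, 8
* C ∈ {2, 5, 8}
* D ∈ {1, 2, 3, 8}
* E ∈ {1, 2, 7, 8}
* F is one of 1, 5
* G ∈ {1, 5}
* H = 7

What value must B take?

H has just one choice, so H = 7. So E can't be 7.
Among the 7 still-open variables, 3 fits only D (and all 7 values in {1, 2, 3, 4, 5, 6, 8} must be used), so D = 3.
The 6 still-open variables together cover exactly {1, 2, 4, 5, 6, 8} — 6 values for 6 variables — and 4 appears only in B's list, so B = 4.

4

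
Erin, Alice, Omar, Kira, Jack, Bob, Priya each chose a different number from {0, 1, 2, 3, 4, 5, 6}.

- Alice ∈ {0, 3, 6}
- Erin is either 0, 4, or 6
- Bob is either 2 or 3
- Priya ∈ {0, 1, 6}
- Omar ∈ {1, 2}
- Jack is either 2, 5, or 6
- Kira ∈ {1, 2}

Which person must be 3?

Bob

The 7 variables together cover exactly {0, 1, 2, 3, 4, 5, 6} — 7 values for 7 variables — and 4 appears only in Erin's list, so Erin = 4.
Among the 6 still-open variables, 5 fits only Jack (and all 6 values in {0, 1, 2, 3, 5, 6} must be used), so Jack = 5.
Omar and Kira between them cover only {1, 2} — a naked pair. Remove those values from Bob, Priya.
So 3 goes to Bob.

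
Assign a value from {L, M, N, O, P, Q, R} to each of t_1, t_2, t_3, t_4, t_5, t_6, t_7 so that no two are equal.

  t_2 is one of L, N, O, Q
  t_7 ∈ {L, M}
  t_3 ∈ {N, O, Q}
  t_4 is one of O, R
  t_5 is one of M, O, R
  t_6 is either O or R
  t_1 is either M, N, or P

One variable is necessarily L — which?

The 7 variables together cover exactly {L, M, N, O, P, Q, R} — 7 values for 7 variables — and P appears only in t_1's list, so t_1 = P.
t_4 and t_6 between them cover only {O, R} — a naked pair. Remove those values from t_2, t_3, t_5.
t_5 must be M (only option left). Eliminate M elsewhere: t_7.
So L goes to t_7.

t_7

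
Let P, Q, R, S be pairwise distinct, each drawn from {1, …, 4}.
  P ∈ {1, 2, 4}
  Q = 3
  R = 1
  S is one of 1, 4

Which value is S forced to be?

Q has just one choice, so Q = 3.
R's domain is down to {1}, so R = 1. Remove 1 from P, S.
So S = 4.

4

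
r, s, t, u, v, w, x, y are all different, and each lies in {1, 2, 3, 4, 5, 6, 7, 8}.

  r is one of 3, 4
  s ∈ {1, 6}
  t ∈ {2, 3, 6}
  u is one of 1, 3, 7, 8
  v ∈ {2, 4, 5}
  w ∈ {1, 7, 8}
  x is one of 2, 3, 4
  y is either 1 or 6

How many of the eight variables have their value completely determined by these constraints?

The 8 variables draw from only 8 values {1, 2, 3, 4, 5, 6, 7, 8}, so each is used; only v can be 5, hence v = 5.
s and y between them cover only {1, 6} — a naked pair. Remove those values from t, u, w.
r, t, x between them cover only {2, 3, 4} — a naked triple. Remove those values from u.
Determined: v=5. The other variables each still have more than one consistent value. That makes 1.

1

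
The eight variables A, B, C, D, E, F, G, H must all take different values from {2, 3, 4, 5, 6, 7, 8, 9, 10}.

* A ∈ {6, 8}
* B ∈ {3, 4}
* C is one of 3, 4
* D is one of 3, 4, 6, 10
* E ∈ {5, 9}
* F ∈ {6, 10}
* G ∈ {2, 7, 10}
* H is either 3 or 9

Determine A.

B and C share exactly the 2 values {3, 4}; by pigeonhole those values go to them, so strike 3, 4 from D, H.
H's domain is down to {9}, so H = 9. So E can't be 9.
E must be 5 (only option left).
The 2 variables D and F are confined to {6, 10}, which locks those values in; drop them from A, G.
So A = 8.

8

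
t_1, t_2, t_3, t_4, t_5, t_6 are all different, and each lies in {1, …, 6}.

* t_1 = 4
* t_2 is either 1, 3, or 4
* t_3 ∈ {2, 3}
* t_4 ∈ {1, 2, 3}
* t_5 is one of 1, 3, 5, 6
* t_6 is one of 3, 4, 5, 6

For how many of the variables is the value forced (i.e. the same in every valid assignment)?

1

t_1's domain is down to {4}, so t_1 = 4. So t_2, t_6 can't be 4.
t_2, t_3, t_4 share exactly the 3 values {1, 2, 3}; by pigeonhole those values go to them, so strike 1, 2, 3 from t_5, t_6.
Determined: t_1=4. The other variables each still have more than one consistent value. That makes 1.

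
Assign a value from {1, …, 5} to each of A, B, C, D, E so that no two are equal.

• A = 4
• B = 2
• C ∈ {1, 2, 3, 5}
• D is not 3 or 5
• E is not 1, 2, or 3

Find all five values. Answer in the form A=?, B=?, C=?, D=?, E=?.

A has just one choice, so A = 4. So D, E can't be 4.
B's domain is down to {2}, so B = 2. Strike 2 from C, D.
D's domain is down to {1}, so D = 1. Strike 1 from C.
That leaves E = 5. Eliminate 5 elsewhere: C.
C has just one choice, so C = 3.

A=4, B=2, C=3, D=1, E=5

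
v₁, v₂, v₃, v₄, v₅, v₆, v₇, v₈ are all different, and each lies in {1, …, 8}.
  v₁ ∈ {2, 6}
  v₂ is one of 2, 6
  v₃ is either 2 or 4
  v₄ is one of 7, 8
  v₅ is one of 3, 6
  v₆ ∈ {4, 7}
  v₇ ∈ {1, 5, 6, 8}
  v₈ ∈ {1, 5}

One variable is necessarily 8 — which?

Among the 8 variables, 3 fits only v₅ (and all 8 values in {1, 2, 3, 4, 5, 6, 7, 8} must be used), so v₅ = 3.
The 2 variables v₁ and v₂ are confined to {2, 6}, which locks those values in; drop them from v₃, v₇.
v₃ has just one choice, so v₃ = 4. Eliminate 4 elsewhere: v₆.
v₆ must be 7 (only option left). So v₄ can't be 7.
So 8 goes to v₄.

v₄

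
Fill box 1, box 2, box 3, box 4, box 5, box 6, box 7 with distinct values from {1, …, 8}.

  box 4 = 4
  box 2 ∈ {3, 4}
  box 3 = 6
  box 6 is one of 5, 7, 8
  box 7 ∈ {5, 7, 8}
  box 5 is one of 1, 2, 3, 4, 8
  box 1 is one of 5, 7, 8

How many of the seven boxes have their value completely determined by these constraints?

3

box 3 must be 6 (only option left).
box 4's domain is down to {4}, so box 4 = 4. Eliminate 4 elsewhere: box 2, box 5.
That leaves box 2 = 3. Remove 3 from box 5.
The 3 variables box 1, box 6, box 7 are confined to {5, 7, 8}, which locks those values in; drop them from box 5.
Determined: box 2=3, box 3=6, box 4=4. The other boxes each still have more than one consistent value. That makes 3.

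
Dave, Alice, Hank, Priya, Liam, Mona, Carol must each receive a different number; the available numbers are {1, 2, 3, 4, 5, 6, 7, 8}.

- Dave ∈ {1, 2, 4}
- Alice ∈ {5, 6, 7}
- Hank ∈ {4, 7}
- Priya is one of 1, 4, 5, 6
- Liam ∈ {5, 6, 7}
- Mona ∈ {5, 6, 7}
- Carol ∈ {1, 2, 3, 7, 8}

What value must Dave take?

2

Alice, Liam, Mona share exactly the 3 values {5, 6, 7}; by pigeonhole those values go to them, so strike 5, 6, 7 from Hank, Priya, Carol.
Hank has just one choice, so Hank = 4. Eliminate 4 elsewhere: Dave, Priya.
Priya has just one choice, so Priya = 1. Remove 1 from Dave, Carol.
So Dave = 2.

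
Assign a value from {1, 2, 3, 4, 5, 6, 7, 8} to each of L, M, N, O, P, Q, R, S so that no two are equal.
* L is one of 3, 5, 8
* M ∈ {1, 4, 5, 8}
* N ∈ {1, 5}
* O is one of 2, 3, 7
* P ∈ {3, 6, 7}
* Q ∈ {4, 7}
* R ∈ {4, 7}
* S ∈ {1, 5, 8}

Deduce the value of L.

3

Among the 8 variables, 2 fits only O (and all 8 values in {1, 2, 3, 4, 5, 6, 7, 8} must be used), so O = 2.
The 7 still-open variables together cover exactly {1, 3, 4, 5, 6, 7, 8} — 7 values for 7 variables — and 6 appears only in P's list, so P = 6.
Among the 6 still-open variables, 3 fits only L (and all 6 values in {1, 3, 4, 5, 7, 8} must be used), so L = 3.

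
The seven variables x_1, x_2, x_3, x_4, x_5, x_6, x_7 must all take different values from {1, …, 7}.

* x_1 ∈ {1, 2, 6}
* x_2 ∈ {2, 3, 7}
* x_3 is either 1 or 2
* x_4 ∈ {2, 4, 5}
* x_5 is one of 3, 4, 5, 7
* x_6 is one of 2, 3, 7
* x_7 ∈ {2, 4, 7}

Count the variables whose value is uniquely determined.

Among the 7 variables, 6 fits only x_1 (and all 7 values in {1, 2, 3, 4, 5, 6, 7} must be used), so x_1 = 6.
Among the 6 still-open variables, 1 fits only x_3 (and all 6 values in {1, 2, 3, 4, 5, 7} must be used), so x_3 = 1.
Determined: x_1=6, x_3=1. The other variables each still have more than one consistent value. That makes 2.

2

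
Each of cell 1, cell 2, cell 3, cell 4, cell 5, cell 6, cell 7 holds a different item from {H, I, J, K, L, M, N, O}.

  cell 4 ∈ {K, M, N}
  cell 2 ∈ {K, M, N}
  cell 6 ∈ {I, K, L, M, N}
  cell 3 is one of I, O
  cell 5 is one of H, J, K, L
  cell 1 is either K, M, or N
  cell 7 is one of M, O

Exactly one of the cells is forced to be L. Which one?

cell 6

The 3 variables cell 1, cell 2, cell 4 are confined to {K, M, N}, which locks those values in; drop them from cell 5, cell 6, cell 7.
cell 7 must be O (only option left). Eliminate O elsewhere: cell 3.
cell 3 must be I (only option left). Remove I from cell 6.
So L goes to cell 6.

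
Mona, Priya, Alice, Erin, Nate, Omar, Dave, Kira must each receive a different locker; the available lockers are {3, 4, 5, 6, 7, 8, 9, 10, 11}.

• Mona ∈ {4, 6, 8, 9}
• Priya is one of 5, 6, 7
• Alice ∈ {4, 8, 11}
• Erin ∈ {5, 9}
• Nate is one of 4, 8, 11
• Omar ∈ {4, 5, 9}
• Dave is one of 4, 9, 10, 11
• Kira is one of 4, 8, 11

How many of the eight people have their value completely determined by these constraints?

3

Among the 8 variables, 7 fits only Priya (and all 8 values in {4, 5, 6, 7, 8, 9, 10, 11} must be used), so Priya = 7.
The 7 still-open variables together cover exactly {4, 5, 6, 8, 9, 10, 11} — 7 values for 7 variables — and 6 appears only in Mona's list, so Mona = 6.
Among the 6 still-open variables, 10 fits only Dave (and all 6 values in {4, 5, 8, 9, 10, 11} must be used), so Dave = 10.
Alice, Nate, Kira between them cover only {4, 8, 11} — a naked triple. Remove those values from Omar.
Determined: Mona=6, Priya=7, Dave=10. The other people each still have more than one consistent value. That makes 3.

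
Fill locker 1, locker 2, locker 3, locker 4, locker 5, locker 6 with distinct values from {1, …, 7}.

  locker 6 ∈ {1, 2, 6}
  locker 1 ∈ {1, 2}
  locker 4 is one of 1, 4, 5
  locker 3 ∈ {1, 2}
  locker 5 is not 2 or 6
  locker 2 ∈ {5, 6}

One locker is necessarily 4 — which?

locker 1 and locker 3 share exactly the 2 values {1, 2}; by pigeonhole those values go to them, so strike 1, 2 from locker 4, locker 5, locker 6.
locker 6's domain is down to {6}, so locker 6 = 6. Eliminate 6 elsewhere: locker 2.
locker 2 must be 5 (only option left). So locker 4, locker 5 can't be 5.

locker 4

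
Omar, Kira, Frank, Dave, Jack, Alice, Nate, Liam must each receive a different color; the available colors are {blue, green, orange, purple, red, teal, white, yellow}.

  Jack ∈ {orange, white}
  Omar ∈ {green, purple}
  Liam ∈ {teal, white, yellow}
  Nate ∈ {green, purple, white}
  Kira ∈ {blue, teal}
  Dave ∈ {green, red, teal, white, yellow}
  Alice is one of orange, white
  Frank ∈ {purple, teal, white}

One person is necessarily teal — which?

Frank

The 8 variables draw from only 8 values {blue, green, orange, purple, red, teal, white, yellow}, so each is used; only Kira can be blue, hence Kira = blue.
The 7 still-open variables draw from only 7 values {green, orange, purple, red, teal, white, yellow}, so each is used; only Dave can be red, hence Dave = red.
The 6 still-open variables draw from only 6 values {green, orange, purple, teal, white, yellow}, so each is used; only Liam can be yellow, hence Liam = yellow.
Among the 5 still-open variables, teal fits only Frank (and all 5 values in {green, orange, purple, teal, white} must be used), so Frank = teal.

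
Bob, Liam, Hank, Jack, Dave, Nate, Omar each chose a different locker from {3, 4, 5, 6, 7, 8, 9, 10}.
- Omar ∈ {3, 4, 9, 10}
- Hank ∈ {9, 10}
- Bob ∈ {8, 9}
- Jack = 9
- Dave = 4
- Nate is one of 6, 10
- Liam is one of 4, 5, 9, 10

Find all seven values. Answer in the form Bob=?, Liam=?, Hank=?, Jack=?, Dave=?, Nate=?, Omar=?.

Jack must be 9 (only option left). So Bob, Liam, Hank, Omar can't be 9.
Dave's domain is down to {4}, so Dave = 4. Strike 4 from Liam, Omar.
Bob must be 8 (only option left).
Hank has just one choice, so Hank = 10. Eliminate 10 elsewhere: Liam, Nate, Omar.
Nate's domain is down to {6}, so Nate = 6.
That leaves Omar = 3.
Liam must be 5 (only option left).

Bob=8, Liam=5, Hank=10, Jack=9, Dave=4, Nate=6, Omar=3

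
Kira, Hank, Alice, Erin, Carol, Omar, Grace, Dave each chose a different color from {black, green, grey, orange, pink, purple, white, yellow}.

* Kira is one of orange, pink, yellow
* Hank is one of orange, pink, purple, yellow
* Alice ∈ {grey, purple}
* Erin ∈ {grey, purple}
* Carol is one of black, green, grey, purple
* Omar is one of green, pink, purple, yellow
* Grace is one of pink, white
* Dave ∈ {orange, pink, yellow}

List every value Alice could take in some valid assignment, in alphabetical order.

The 8 variables together cover exactly {black, green, grey, orange, pink, purple, white, yellow} — 8 values for 8 variables — and black appears only in Carol's list, so Carol = black.
The 7 still-open variables draw from only 7 values {green, grey, orange, pink, purple, white, yellow}, so each is used; only Omar can be green, hence Omar = green.
The 6 still-open variables draw from only 6 values {grey, orange, pink, purple, white, yellow}, so each is used; only Grace can be white, hence Grace = white.
Alice and Erin share exactly the 2 values {grey, purple}; by pigeonhole those values go to them, so strike grey, purple from Hank.
No further eliminations apply; Alice can still be any of grey, purple.

grey, purple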